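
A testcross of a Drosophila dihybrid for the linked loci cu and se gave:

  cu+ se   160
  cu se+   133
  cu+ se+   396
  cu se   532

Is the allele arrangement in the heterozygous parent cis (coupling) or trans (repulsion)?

cis

The two most frequent classes are cu+ se+ (396) and cu se (532); these are the parental (non-recombinant) types.
So the F1 carried cu+ se+ on one chromosome and cu se on the other — the recessive alleles are on the same chromosome (cis / coupling).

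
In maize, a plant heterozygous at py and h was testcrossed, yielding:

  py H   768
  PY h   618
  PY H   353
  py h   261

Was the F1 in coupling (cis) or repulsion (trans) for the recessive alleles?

The two most frequent classes are PY h (618) and py H (768); these are the parental (non-recombinant) types.
So the F1 carried PY h on one chromosome and py H on the other — the recessive alleles are on opposite chromosomes (trans / repulsion).

trans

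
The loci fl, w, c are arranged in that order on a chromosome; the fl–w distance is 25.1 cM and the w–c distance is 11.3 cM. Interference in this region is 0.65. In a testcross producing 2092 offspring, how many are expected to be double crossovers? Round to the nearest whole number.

Map distances give recombination frequencies of 0.251 and 0.113 for the two intervals.
With interference 0.65 (so coincidence = 0.35), expected double-crossover frequency = 0.251 × 0.113 × 0.35 = 0.00993.
Expected number = 0.00993 × 2092 = 20.77 ≈ 21.

21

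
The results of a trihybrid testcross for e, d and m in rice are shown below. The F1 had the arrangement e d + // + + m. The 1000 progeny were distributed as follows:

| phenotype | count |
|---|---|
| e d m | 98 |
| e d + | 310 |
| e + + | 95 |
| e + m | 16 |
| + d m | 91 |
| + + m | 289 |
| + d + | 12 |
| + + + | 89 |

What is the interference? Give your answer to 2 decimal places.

The two rarest classes, + d + and e + m, are the double crossovers. Comparing them with the parentals, only the e allele has switched, so e is the middle locus and the order is m – e – d.
m–e: (187 + 28)/1000 = 0.2150; e–d: (186 + 28)/1000 = 0.2140.
Expected DCO frequency = 0.2150 × 0.2140 ≈ 0.04601; observed = 28/1000 ≈ 0.02800.
Coefficient of coincidence = 0.02800/0.04601 ≈ 0.61; interference = 1 − 0.61 = 0.39.

0.39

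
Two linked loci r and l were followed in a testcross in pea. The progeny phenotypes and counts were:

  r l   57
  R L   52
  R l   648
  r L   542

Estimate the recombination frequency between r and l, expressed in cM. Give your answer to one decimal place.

8.4 cM

The two most frequent classes, R l (648) and r L (542), are the parental types, so the F1 was R l / r L.
The recombinant classes are R L and r l: 52 + 57 = 109.
Recombination frequency = 109/1299 = 0.0839 ≈ 8.4%, i.e. 8.4 cM.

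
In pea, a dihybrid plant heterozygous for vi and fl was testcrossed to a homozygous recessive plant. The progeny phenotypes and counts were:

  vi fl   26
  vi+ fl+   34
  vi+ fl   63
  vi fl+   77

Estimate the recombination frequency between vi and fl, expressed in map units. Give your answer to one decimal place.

The two most frequent classes, vi+ fl (63) and vi fl+ (77), are the parental types, so the F1 was vi+ fl / vi fl+.
The recombinant classes are vi+ fl+ and vi fl: 34 + 26 = 60.
Recombination frequency = 60/200 = 0.3000 ≈ 30.0%, i.e. 30.0 map units.

30.0 map units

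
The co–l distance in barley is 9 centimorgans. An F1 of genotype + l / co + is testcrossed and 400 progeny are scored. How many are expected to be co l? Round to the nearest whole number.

A map distance of 9 centimorgans corresponds to a recombination frequency of 0.090.
The F1 is + l / co +, so co l is a recombinant gamete class with expected frequency r/2 = 0.090/2 = 0.0450.
Expected number = 0.0450 × 400 = 18.00 ≈ 18.

18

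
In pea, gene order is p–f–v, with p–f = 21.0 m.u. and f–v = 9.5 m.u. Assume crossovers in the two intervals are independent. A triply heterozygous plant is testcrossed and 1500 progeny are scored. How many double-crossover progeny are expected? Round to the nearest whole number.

30

Map distances give recombination frequencies of 0.210 and 0.095 for the two intervals.
With no interference, expected double-crossover frequency = 0.210 × 0.095 = 0.01995.
Expected number = 0.01995 × 1500 = 29.92 ≈ 30.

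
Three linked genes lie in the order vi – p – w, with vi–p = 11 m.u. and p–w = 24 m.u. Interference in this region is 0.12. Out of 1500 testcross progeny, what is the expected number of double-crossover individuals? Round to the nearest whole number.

35

Map distances give recombination frequencies of 0.110 and 0.240 for the two intervals.
With interference 0.12 (so coincidence = 0.88), expected double-crossover frequency = 0.110 × 0.240 × 0.88 = 0.02323.
Expected number = 0.02323 × 1500 = 34.85 ≈ 35.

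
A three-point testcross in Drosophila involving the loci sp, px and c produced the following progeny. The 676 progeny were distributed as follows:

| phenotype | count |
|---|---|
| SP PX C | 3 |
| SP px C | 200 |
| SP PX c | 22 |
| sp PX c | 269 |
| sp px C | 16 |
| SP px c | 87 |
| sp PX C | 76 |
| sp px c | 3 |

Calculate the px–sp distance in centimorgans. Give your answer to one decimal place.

The two most frequent reciprocal classes, sp PX c and SP px C, are the parental types, so the F1 was sp PX c / SP px C.
The two rarest classes, sp px c and SP PX C, are the double crossovers. Comparing them with the parentals, only the px allele has switched, so px is the middle locus and the order is sp – px – c.
Crossovers in the sp–px interval produce the single-crossover classes SP PX c and sp px C (22 + 16 = 38) plus the double crossovers (6).
RF(sp–px) = (38 + 6) / 676 = 44/676 = 0.0651 → 6.5 centimorgans.

6.5 centimorgans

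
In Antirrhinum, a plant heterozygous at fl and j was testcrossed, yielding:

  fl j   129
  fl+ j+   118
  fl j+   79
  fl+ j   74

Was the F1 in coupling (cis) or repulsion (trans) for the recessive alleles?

cis

The two most frequent classes are fl+ j+ (118) and fl j (129); these are the parental (non-recombinant) types.
So the F1 carried fl+ j+ on one chromosome and fl j on the other — the recessive alleles are on the same chromosome (cis / coupling).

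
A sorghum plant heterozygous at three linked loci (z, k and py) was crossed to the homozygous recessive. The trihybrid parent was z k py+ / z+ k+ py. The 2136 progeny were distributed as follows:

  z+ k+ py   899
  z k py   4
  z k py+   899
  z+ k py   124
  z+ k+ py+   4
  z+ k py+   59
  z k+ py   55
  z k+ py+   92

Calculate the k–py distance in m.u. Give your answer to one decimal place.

10.5 m.u.

The two rarest classes, z k py and z+ k+ py+, are the double crossovers. Comparing them with the parentals, only the py allele has switched, so py is the middle locus and the order is z – py – k.
Crossovers in the py–k interval produce the single-crossover classes z k+ py+ and z+ k py (92 + 124 = 216) plus the double crossovers (8).
RF(py–k) = (216 + 8) / 2136 = 224/2136 = 0.1049 → 10.5 m.u.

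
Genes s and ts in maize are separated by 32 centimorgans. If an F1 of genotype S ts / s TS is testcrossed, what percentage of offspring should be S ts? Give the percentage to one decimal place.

34.0%

A map distance of 32 centimorgans corresponds to a recombination frequency of 0.320.
The F1 is S ts / s TS, so S ts is a parental gamete class with expected frequency (1 − r)/2 = 0.680/2 = 0.3400.
That is 0.3400 = 34.0% of the progeny.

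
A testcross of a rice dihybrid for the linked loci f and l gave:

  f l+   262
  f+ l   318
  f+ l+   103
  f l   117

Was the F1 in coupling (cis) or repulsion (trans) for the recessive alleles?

trans

The two most frequent classes are f+ l (318) and f l+ (262); these are the parental (non-recombinant) types.
So the F1 carried f+ l on one chromosome and f l+ on the other — the recessive alleles are on opposite chromosomes (trans / repulsion).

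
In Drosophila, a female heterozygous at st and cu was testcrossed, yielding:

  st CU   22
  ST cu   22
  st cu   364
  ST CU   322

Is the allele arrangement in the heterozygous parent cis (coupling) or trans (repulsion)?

cis

The two most frequent classes are ST CU (322) and st cu (364); these are the parental (non-recombinant) types.
So the F1 carried ST CU on one chromosome and st cu on the other — the recessive alleles are on the same chromosome (cis / coupling).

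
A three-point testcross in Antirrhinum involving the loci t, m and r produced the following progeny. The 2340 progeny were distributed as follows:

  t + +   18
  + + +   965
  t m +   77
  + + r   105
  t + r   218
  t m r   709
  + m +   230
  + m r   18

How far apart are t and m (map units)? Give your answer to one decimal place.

20.7 map units

The two most frequent reciprocal classes, t m r and + + +, are the parental types, so the F1 was t m r / + + +.
The two rarest classes, + m r and t + +, are the double crossovers. Comparing them with the parentals, only the t allele has switched, so t is the middle locus and the order is m – t – r.
Crossovers in the m–t interval produce the single-crossover classes t + r and + m + (218 + 230 = 448) plus the double crossovers (36).
RF(m–t) = (448 + 36) / 2340 = 484/2340 = 0.2068 → 20.7 map units.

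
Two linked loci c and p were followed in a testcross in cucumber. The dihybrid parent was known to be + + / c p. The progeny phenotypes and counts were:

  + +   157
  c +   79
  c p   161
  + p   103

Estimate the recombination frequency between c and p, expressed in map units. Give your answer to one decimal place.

The recombinant classes are + p and c +: 103 + 79 = 182.
Recombination frequency = 182/500 = 0.3640 ≈ 36.4%, i.e. 36.4 map units.

36.4 map units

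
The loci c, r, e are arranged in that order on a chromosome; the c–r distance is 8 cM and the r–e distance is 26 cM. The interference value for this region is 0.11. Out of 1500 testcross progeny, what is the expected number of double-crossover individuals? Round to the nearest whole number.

Map distances give recombination frequencies of 0.080 and 0.260 for the two intervals.
With interference 0.11 (so coincidence = 0.89), expected double-crossover frequency = 0.080 × 0.260 × 0.89 = 0.01851.
Expected number = 0.01851 × 1500 = 27.77 ≈ 28.

28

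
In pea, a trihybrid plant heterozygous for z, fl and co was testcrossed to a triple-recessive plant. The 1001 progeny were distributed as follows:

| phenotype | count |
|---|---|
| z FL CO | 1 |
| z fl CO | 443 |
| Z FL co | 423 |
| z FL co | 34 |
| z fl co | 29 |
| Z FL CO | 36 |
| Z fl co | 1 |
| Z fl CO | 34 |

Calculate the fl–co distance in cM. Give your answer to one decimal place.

6.7 cM

The two most frequent reciprocal classes, Z FL co and z fl CO, are the parental types, so the F1 was Z FL co / z fl CO.
The two rarest classes, Z fl co and z FL CO, are the double crossovers. Comparing them with the parentals, only the fl allele has switched, so fl is the middle locus and the order is z – fl – co.
Crossovers in the fl–co interval produce the single-crossover classes Z FL CO and z fl co (36 + 29 = 65) plus the double crossovers (2).
RF(fl–co) = (65 + 2) / 1001 = 67/1001 = 0.0669 → 6.7 cM.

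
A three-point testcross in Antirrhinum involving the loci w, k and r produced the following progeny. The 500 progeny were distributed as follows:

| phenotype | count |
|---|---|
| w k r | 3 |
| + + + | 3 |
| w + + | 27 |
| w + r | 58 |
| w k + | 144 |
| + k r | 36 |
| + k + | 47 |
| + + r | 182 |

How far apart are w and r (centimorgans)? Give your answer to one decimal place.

The two most frequent reciprocal classes, + + r and w k +, are the parental types, so the F1 was + + r / w k +.
The two rarest classes, + + + and w k r, are the double crossovers. Comparing them with the parentals, only the r allele has switched, so r is the middle locus and the order is k – r – w.
Crossovers in the r–w interval produce the single-crossover classes w + r and + k + (58 + 47 = 105) plus the double crossovers (6).
RF(r–w) = (105 + 6) / 500 = 111/500 = 0.2220 → 22.2 centimorgans.

22.2 centimorgans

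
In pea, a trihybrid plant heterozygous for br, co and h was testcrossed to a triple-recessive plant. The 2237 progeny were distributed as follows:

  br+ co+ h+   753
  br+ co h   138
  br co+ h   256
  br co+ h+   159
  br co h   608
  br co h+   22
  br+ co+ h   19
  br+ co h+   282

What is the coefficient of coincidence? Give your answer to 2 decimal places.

0.47

The two most frequent reciprocal classes, br co h and br+ co+ h+, are the parental types, so the F1 was br co h / br+ co+ h+.
The two rarest classes, br co h+ and br+ co+ h, are the double crossovers. Comparing them with the parentals, only the h allele has switched, so h is the middle locus and the order is br – h – co.
br–h: (297 + 41)/2237 = 0.1511; h–co: (538 + 41)/2237 = 0.2588.
Expected DCO frequency = 0.1511 × 0.2588 ≈ 0.03910; observed = 41/2237 ≈ 0.01833.
Coefficient of coincidence = 0.01833/0.03910 ≈ 0.47.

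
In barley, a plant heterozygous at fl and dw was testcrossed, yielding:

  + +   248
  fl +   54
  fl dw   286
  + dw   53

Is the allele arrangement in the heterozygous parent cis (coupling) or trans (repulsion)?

cis

The two most frequent classes are + + (248) and fl dw (286); these are the parental (non-recombinant) types.
So the F1 carried + + on one chromosome and fl dw on the other — the recessive alleles are on the same chromosome (cis / coupling).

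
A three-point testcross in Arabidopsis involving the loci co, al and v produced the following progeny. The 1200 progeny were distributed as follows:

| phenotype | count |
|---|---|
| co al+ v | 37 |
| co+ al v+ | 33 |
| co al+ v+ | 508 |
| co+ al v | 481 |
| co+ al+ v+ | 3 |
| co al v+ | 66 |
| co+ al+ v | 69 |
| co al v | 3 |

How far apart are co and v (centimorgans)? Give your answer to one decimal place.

The two most frequent reciprocal classes, co+ al v and co al+ v+, are the parental types, so the F1 was co+ al v / co al+ v+.
The two rarest classes, co al v and co+ al+ v+, are the double crossovers. Comparing them with the parentals, only the co allele has switched, so co is the middle locus and the order is v – co – al.
Crossovers in the v–co interval produce the single-crossover classes co+ al v+ and co al+ v (33 + 37 = 70) plus the double crossovers (6).
RF(v–co) = (70 + 6) / 1200 = 76/1200 = 0.0633 → 6.3 centimorgans.

6.3 centimorgans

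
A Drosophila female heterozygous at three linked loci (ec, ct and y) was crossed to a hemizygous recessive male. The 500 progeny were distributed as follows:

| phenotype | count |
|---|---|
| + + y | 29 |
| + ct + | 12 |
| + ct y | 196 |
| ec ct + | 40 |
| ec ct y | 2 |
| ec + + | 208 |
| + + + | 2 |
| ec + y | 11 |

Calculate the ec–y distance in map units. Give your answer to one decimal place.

5.4 map units

The two most frequent reciprocal classes, + ct y and ec + +, are the parental types, so the F1 was + ct y / ec + +.
The two rarest classes, ec ct y and + + +, are the double crossovers. Comparing them with the parentals, only the ec allele has switched, so ec is the middle locus and the order is ct – ec – y.
Crossovers in the ec–y interval produce the single-crossover classes + ct + and ec + y (12 + 11 = 23) plus the double crossovers (4).
RF(ec–y) = (23 + 4) / 500 = 27/500 = 0.0540 → 5.4 map units.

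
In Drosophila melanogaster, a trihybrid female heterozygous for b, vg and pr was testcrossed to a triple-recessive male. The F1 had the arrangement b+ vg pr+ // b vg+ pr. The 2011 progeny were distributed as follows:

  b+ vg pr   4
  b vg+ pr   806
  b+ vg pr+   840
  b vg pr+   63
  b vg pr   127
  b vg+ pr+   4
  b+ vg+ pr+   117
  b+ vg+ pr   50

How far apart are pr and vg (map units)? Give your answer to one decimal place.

The two rarest classes, b+ vg pr and b vg+ pr+, are the double crossovers. Comparing them with the parentals, only the pr allele has switched, so pr is the middle locus and the order is b – pr – vg.
Crossovers in the pr–vg interval produce the single-crossover classes b+ vg+ pr+ and b vg pr (117 + 127 = 244) plus the double crossovers (8).
RF(pr–vg) = (244 + 8) / 2011 = 252/2011 = 0.1253 → 12.5 map units.

12.5 map units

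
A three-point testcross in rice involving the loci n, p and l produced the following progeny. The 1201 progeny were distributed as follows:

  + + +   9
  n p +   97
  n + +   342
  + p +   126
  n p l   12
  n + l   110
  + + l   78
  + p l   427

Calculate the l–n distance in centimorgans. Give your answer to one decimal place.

The two most frequent reciprocal classes, n + + and + p l, are the parental types, so the F1 was n + + / + p l.
The two rarest classes, + + + and n p l, are the double crossovers. Comparing them with the parentals, only the n allele has switched, so n is the middle locus and the order is p – n – l.
Crossovers in the n–l interval produce the single-crossover classes n + l and + p + (110 + 126 = 236) plus the double crossovers (21).
RF(n–l) = (236 + 21) / 1201 = 257/1201 = 0.2140 → 21.4 centimorgans.

21.4 centimorgans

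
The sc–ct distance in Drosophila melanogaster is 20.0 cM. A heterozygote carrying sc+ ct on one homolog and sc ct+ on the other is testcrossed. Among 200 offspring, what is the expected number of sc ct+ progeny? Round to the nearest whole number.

80

A map distance of 20.0 cM corresponds to a recombination frequency of 0.200.
The F1 is sc+ ct / sc ct+, so sc ct+ is a parental gamete class with expected frequency (1 − r)/2 = 0.800/2 = 0.4000.
Expected number = 0.4000 × 200 = 80.00 ≈ 80.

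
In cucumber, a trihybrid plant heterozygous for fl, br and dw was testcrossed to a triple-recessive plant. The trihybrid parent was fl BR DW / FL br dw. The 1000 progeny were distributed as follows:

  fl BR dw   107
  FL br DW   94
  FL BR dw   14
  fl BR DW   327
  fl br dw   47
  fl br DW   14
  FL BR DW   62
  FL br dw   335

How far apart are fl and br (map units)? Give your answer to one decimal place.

The two rarest classes, fl br DW and FL BR dw, are the double crossovers. Comparing them with the parentals, only the br allele has switched, so br is the middle locus and the order is fl – br – dw.
Crossovers in the fl–br interval produce the single-crossover classes FL BR DW and fl br dw (62 + 47 = 109) plus the double crossovers (28).
RF(fl–br) = (109 + 28) / 1000 = 137/1000 = 0.1370 → 13.7 map units.

13.7 map units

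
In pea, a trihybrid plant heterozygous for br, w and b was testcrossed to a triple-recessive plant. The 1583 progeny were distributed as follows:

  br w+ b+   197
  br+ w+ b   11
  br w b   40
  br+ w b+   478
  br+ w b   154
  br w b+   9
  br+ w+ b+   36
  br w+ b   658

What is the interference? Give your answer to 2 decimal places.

The two most frequent reciprocal classes, br w+ b and br+ w b+, are the parental types, so the F1 was br w+ b / br+ w b+.
The two rarest classes, br+ w+ b and br w b+, are the double crossovers. Comparing them with the parentals, only the br allele has switched, so br is the middle locus and the order is w – br – b.
w–br: (76 + 20)/1583 = 0.0606; br–b: (351 + 20)/1583 = 0.2344.
Expected DCO frequency = 0.0606 × 0.2344 ≈ 0.01420; observed = 20/1583 ≈ 0.01263.
Coefficient of coincidence = 0.01263/0.01420 ≈ 0.89; interference = 1 − 0.89 = 0.11.

0.11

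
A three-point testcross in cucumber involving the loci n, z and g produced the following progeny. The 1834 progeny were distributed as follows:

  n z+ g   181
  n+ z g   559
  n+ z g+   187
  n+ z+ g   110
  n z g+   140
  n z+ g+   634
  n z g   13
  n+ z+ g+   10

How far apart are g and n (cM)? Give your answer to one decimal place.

21.3 cM

The two most frequent reciprocal classes, n+ z g and n z+ g+, are the parental types, so the F1 was n+ z g / n z+ g+.
The two rarest classes, n z g and n+ z+ g+, are the double crossovers. Comparing them with the parentals, only the n allele has switched, so n is the middle locus and the order is z – n – g.
Crossovers in the n–g interval produce the single-crossover classes n+ z g+ and n z+ g (187 + 181 = 368) plus the double crossovers (23).
RF(n–g) = (368 + 23) / 1834 = 391/1834 = 0.2132 → 21.3 cM.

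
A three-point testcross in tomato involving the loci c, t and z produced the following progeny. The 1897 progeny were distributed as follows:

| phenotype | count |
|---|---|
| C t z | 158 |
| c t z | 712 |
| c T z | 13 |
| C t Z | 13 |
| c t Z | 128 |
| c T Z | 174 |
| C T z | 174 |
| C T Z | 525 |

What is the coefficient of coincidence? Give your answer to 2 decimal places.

The two most frequent reciprocal classes, c t z and C T Z, are the parental types, so the F1 was c t z / C T Z.
The two rarest classes, c T z and C t Z, are the double crossovers. Comparing them with the parentals, only the t allele has switched, so t is the middle locus and the order is c – t – z.
c–t: (332 + 26)/1897 = 0.1887; t–z: (302 + 26)/1897 = 0.1729.
Expected DCO frequency = 0.1887 × 0.1729 ≈ 0.03263; observed = 26/1897 ≈ 0.01371.
Coefficient of coincidence = 0.01371/0.03263 ≈ 0.42.

0.42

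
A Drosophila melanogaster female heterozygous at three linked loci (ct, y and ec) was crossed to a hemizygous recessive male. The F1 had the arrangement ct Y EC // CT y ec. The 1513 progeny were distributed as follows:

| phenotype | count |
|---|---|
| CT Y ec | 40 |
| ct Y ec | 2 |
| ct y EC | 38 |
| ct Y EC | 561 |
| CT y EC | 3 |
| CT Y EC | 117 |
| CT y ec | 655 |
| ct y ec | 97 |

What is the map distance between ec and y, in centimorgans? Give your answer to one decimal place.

5.5 centimorgans

The two rarest classes, ct Y ec and CT y EC, are the double crossovers. Comparing them with the parentals, only the ec allele has switched, so ec is the middle locus and the order is y – ec – ct.
Crossovers in the y–ec interval produce the single-crossover classes ct y EC and CT Y ec (38 + 40 = 78) plus the double crossovers (5).
RF(y–ec) = (78 + 5) / 1513 = 83/1513 = 0.0549 → 5.5 centimorgans.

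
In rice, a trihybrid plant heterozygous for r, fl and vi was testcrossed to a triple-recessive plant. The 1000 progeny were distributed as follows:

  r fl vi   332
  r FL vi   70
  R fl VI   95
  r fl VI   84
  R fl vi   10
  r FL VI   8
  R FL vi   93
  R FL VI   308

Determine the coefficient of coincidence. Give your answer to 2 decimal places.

0.50

The two most frequent reciprocal classes, R FL VI and r fl vi, are the parental types, so the F1 was R FL VI / r fl vi.
The two rarest classes, r FL VI and R fl vi, are the double crossovers. Comparing them with the parentals, only the r allele has switched, so r is the middle locus and the order is fl – r – vi.
fl–r: (165 + 18)/1000 = 0.1830; r–vi: (177 + 18)/1000 = 0.1950.
Expected DCO frequency = 0.1830 × 0.1950 ≈ 0.03569; observed = 18/1000 ≈ 0.01800.
Coefficient of coincidence = 0.01800/0.03569 ≈ 0.50.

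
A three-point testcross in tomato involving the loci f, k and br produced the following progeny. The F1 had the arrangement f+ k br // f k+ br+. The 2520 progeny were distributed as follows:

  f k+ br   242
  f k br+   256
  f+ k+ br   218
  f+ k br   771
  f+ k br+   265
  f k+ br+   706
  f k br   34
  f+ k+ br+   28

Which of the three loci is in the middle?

f

The two rarest classes, f k br and f+ k+ br+, are the double crossovers. Comparing them with the parentals, only the f allele has switched, so f is the middle locus and the order is br – f – k.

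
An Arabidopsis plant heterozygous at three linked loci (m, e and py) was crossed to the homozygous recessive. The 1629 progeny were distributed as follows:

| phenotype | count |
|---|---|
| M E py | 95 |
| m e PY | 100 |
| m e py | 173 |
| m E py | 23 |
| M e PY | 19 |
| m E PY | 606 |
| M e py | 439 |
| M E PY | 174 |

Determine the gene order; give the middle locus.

The two most frequent reciprocal classes, m E PY and M e py, are the parental types, so the F1 was m E PY / M e py.
The two rarest classes, m E py and M e PY, are the double crossovers. Comparing them with the parentals, only the py allele has switched, so py is the middle locus and the order is m – py – e.

py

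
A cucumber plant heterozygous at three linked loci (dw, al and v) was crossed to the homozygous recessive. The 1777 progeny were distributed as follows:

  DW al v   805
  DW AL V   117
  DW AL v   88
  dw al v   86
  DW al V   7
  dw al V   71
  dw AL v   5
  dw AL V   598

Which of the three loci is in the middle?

v

The two most frequent reciprocal classes, DW al v and dw AL V, are the parental types, so the F1 was DW al v / dw AL V.
The two rarest classes, DW al V and dw AL v, are the double crossovers. Comparing them with the parentals, only the v allele has switched, so v is the middle locus and the order is al – v – dw.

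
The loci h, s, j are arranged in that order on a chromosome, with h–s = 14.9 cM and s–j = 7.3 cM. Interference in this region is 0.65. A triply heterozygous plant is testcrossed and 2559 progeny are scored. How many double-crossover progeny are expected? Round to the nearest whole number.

10

Map distances give recombination frequencies of 0.149 and 0.073 for the two intervals.
With interference 0.65 (so coincidence = 0.35), expected double-crossover frequency = 0.149 × 0.073 × 0.35 = 0.00381.
Expected number = 0.00381 × 2559 = 9.74 ≈ 10.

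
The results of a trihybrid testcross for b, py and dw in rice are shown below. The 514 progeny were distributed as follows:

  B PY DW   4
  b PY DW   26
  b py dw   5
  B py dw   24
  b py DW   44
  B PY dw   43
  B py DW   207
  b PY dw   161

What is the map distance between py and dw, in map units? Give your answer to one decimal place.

11.5 map units

The two most frequent reciprocal classes, B py DW and b PY dw, are the parental types, so the F1 was B py DW / b PY dw.
The two rarest classes, B PY DW and b py dw, are the double crossovers. Comparing them with the parentals, only the py allele has switched, so py is the middle locus and the order is dw – py – b.
Crossovers in the dw–py interval produce the single-crossover classes B py dw and b PY DW (24 + 26 = 50) plus the double crossovers (9).
RF(dw–py) = (50 + 9) / 514 = 59/514 = 0.1148 → 11.5 map units.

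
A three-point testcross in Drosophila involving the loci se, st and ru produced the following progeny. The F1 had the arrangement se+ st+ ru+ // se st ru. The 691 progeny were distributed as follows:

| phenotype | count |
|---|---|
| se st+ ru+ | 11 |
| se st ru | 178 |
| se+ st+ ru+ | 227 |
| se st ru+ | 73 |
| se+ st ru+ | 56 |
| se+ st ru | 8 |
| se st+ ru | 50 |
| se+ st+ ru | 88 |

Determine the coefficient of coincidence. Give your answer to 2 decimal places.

The two rarest classes, se st+ ru+ and se+ st ru, are the double crossovers. Comparing them with the parentals, only the se allele has switched, so se is the middle locus and the order is ru – se – st.
ru–se: (161 + 19)/691 = 0.2605; se–st: (106 + 19)/691 = 0.1809.
Expected DCO frequency = 0.2605 × 0.1809 ≈ 0.04712; observed = 19/691 ≈ 0.02750.
Coefficient of coincidence = 0.02750/0.04712 ≈ 0.58.

0.58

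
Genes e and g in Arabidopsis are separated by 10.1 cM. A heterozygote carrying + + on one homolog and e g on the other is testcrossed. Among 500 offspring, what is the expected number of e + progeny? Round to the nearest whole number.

A map distance of 10.1 cM corresponds to a recombination frequency of 0.101.
The F1 is + + / e g, so e + is a recombinant gamete class with expected frequency r/2 = 0.101/2 = 0.0505.
Expected number = 0.0505 × 500 = 25.25 ≈ 25.

25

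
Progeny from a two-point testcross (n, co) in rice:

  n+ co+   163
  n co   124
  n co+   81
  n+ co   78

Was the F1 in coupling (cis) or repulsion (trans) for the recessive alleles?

The two most frequent classes are n+ co+ (163) and n co (124); these are the parental (non-recombinant) types.
So the F1 carried n+ co+ on one chromosome and n co on the other — the recessive alleles are on the same chromosome (cis / coupling).

cis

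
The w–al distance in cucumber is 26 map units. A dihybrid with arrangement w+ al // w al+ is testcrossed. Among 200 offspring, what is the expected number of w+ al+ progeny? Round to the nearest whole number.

26

A map distance of 26 map units corresponds to a recombination frequency of 0.260.
The F1 is w+ al / w al+, so w+ al+ is a recombinant gamete class with expected frequency r/2 = 0.260/2 = 0.1300.
Expected number = 0.1300 × 200 = 26.00 ≈ 26.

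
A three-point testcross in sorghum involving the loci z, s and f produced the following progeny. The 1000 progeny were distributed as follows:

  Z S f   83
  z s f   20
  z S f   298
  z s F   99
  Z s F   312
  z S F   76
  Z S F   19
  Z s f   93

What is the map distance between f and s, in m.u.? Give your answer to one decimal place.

20.8 m.u.

The two most frequent reciprocal classes, Z s F and z S f, are the parental types, so the F1 was Z s F / z S f.
The two rarest classes, Z S F and z s f, are the double crossovers. Comparing them with the parentals, only the s allele has switched, so s is the middle locus and the order is f – s – z.
Crossovers in the f–s interval produce the single-crossover classes Z s f and z S F (93 + 76 = 169) plus the double crossovers (39).
RF(f–s) = (169 + 39) / 1000 = 208/1000 = 0.2080 → 20.8 m.u.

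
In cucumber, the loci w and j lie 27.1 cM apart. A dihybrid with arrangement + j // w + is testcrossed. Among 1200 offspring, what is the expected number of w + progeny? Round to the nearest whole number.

437

A map distance of 27.1 cM corresponds to a recombination frequency of 0.271.
The F1 is + j / w +, so w + is a parental gamete class with expected frequency (1 − r)/2 = 0.729/2 = 0.3645.
Expected number = 0.3645 × 1200 = 437.40 ≈ 437.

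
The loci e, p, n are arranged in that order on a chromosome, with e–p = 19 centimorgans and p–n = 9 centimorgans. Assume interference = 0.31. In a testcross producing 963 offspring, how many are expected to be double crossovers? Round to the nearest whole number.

Map distances give recombination frequencies of 0.190 and 0.090 for the two intervals.
With interference 0.31 (so coincidence = 0.69), expected double-crossover frequency = 0.190 × 0.090 × 0.69 = 0.01180.
Expected number = 0.01180 × 963 = 11.36 ≈ 11.

11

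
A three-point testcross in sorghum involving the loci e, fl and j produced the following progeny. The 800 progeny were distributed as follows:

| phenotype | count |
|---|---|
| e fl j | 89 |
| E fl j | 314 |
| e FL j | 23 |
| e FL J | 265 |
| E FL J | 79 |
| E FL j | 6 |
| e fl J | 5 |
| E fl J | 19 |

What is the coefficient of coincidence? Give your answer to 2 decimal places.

The two most frequent reciprocal classes, E fl j and e FL J, are the parental types, so the F1 was E fl j / e FL J.
The two rarest classes, E FL j and e fl J, are the double crossovers. Comparing them with the parentals, only the fl allele has switched, so fl is the middle locus and the order is j – fl – e.
j–fl: (42 + 11)/800 = 0.0663; fl–e: (168 + 11)/800 = 0.2238.
Expected DCO frequency = 0.0663 × 0.2238 ≈ 0.01484; observed = 11/800 ≈ 0.01375.
Coefficient of coincidence = 0.01375/0.01484 ≈ 0.93.

0.93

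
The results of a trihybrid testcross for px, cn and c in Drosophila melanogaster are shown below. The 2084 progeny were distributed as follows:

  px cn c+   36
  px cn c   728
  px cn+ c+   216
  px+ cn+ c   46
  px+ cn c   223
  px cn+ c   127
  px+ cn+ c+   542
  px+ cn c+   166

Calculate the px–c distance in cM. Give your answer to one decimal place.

The two most frequent reciprocal classes, px cn c and px+ cn+ c+, are the parental types, so the F1 was px cn c / px+ cn+ c+.
The two rarest classes, px cn c+ and px+ cn+ c, are the double crossovers. Comparing them with the parentals, only the c allele has switched, so c is the middle locus and the order is cn – c – px.
Crossovers in the c–px interval produce the single-crossover classes px+ cn c and px cn+ c+ (223 + 216 = 439) plus the double crossovers (82).
RF(c–px) = (439 + 82) / 2084 = 521/2084 = 0.2500 → 25.0 cM.

25.0 cM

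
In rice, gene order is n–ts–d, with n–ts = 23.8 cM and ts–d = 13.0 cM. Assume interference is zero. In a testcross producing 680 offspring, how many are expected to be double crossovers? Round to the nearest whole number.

Map distances give recombination frequencies of 0.238 and 0.130 for the two intervals.
With no interference, expected double-crossover frequency = 0.238 × 0.130 = 0.03094.
Expected number = 0.03094 × 680 = 21.04 ≈ 21.

21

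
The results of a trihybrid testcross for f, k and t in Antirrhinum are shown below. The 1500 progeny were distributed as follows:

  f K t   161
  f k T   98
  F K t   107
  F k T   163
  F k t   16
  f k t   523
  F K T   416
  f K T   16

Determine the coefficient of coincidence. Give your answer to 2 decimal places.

The two most frequent reciprocal classes, f k t and F K T, are the parental types, so the F1 was f k t / F K T.
The two rarest classes, F k t and f K T, are the double crossovers. Comparing them with the parentals, only the f allele has switched, so f is the middle locus and the order is t – f – k.
t–f: (205 + 32)/1500 = 0.1580; f–k: (324 + 32)/1500 = 0.2373.
Expected DCO frequency = 0.1580 × 0.2373 ≈ 0.03749; observed = 32/1500 ≈ 0.02133.
Coefficient of coincidence = 0.02133/0.03749 ≈ 0.57.

0.57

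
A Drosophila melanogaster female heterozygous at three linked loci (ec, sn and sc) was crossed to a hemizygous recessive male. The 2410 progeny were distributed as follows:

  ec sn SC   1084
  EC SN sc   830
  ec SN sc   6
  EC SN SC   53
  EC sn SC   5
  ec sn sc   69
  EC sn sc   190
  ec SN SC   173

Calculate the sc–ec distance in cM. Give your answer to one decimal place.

The two most frequent reciprocal classes, EC SN sc and ec sn SC, are the parental types, so the F1 was EC SN sc / ec sn SC.
The two rarest classes, ec SN sc and EC sn SC, are the double crossovers. Comparing them with the parentals, only the ec allele has switched, so ec is the middle locus and the order is sn – ec – sc.
Crossovers in the ec–sc interval produce the single-crossover classes EC SN SC and ec sn sc (53 + 69 = 122) plus the double crossovers (11).
RF(ec–sc) = (122 + 11) / 2410 = 133/2410 = 0.0552 → 5.5 cM.

5.5 cM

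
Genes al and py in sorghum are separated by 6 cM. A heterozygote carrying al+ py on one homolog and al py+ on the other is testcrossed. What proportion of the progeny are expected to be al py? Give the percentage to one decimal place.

A map distance of 6 cM corresponds to a recombination frequency of 0.060.
The F1 is al+ py / al py+, so al py is a recombinant gamete class with expected frequency r/2 = 0.060/2 = 0.0300.
That is 0.0300 = 3.0% of the progeny.

3.0%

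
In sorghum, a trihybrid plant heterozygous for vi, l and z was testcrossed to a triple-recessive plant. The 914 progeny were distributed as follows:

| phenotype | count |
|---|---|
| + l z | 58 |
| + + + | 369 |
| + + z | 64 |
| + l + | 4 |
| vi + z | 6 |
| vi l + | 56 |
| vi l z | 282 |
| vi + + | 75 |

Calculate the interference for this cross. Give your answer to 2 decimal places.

The two most frequent reciprocal classes, vi l z and + + +, are the parental types, so the F1 was vi l z / + + +.
The two rarest classes, vi + z and + l +, are the double crossovers. Comparing them with the parentals, only the l allele has switched, so l is the middle locus and the order is z – l – vi.
z–l: (120 + 10)/914 = 0.1422; l–vi: (133 + 10)/914 = 0.1565.
Expected DCO frequency = 0.1422 × 0.1565 ≈ 0.02225; observed = 10/914 ≈ 0.01094.
Coefficient of coincidence = 0.01094/0.02225 ≈ 0.49; interference = 1 − 0.49 = 0.51.

0.51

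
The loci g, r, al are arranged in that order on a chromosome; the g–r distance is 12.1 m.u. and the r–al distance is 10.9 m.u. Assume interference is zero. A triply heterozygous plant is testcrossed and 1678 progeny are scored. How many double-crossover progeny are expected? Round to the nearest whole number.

Map distances give recombination frequencies of 0.121 and 0.109 for the two intervals.
With no interference, expected double-crossover frequency = 0.121 × 0.109 = 0.01319.
Expected number = 0.01319 × 1678 = 22.13 ≈ 22.

22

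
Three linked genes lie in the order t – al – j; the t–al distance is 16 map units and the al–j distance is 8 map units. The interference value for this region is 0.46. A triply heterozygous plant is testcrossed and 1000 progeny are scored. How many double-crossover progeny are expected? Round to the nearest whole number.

Map distances give recombination frequencies of 0.160 and 0.080 for the two intervals.
With interference 0.46 (so coincidence = 0.54), expected double-crossover frequency = 0.160 × 0.080 × 0.54 = 0.00691.
Expected number = 0.00691 × 1000 = 6.91 ≈ 7.

7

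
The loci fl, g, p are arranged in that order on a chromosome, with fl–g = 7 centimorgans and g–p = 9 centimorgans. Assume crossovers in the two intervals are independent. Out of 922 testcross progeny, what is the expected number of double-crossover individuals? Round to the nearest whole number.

Map distances give recombination frequencies of 0.070 and 0.090 for the two intervals.
With no interference, expected double-crossover frequency = 0.070 × 0.090 = 0.00630.
Expected number = 0.00630 × 922 = 5.81 ≈ 6.

6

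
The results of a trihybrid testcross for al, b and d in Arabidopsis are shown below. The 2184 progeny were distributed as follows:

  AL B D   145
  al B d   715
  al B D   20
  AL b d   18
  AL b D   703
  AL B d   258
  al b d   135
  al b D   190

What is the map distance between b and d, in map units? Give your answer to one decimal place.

The two most frequent reciprocal classes, al B d and AL b D, are the parental types, so the F1 was al B d / AL b D.
The two rarest classes, al B D and AL b d, are the double crossovers. Comparing them with the parentals, only the d allele has switched, so d is the middle locus and the order is al – d – b.
Crossovers in the d–b interval produce the single-crossover classes al b d and AL B D (135 + 145 = 280) plus the double crossovers (38).
RF(d–b) = (280 + 38) / 2184 = 318/2184 = 0.1456 → 14.6 map units.

14.6 map units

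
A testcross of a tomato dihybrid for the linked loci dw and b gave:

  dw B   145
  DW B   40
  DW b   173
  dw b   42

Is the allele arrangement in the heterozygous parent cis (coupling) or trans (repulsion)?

The two most frequent classes are DW b (173) and dw B (145); these are the parental (non-recombinant) types.
So the F1 carried DW b on one chromosome and dw B on the other — the recessive alleles are on opposite chromosomes (trans / repulsion).

trans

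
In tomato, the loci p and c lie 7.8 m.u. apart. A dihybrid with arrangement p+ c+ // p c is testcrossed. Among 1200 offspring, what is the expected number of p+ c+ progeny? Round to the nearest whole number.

553

A map distance of 7.8 m.u. corresponds to a recombination frequency of 0.078.
The F1 is p+ c+ / p c, so p+ c+ is a parental gamete class with expected frequency (1 − r)/2 = 0.922/2 = 0.4610.
Expected number = 0.4610 × 1200 = 553.20 ≈ 553.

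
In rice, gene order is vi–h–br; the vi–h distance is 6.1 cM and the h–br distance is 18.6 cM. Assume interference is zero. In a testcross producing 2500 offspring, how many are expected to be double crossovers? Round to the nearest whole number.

Map distances give recombination frequencies of 0.061 and 0.186 for the two intervals.
With no interference, expected double-crossover frequency = 0.061 × 0.186 = 0.01135.
Expected number = 0.01135 × 2500 = 28.37 ≈ 28.

28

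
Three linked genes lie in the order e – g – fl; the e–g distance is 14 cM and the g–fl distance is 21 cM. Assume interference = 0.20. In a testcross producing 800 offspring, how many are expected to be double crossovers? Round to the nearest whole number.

19

Map distances give recombination frequencies of 0.140 and 0.210 for the two intervals.
With interference 0.20 (so coincidence = 0.80), expected double-crossover frequency = 0.140 × 0.210 × 0.80 = 0.02352.
Expected number = 0.02352 × 800 = 18.82 ≈ 19.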